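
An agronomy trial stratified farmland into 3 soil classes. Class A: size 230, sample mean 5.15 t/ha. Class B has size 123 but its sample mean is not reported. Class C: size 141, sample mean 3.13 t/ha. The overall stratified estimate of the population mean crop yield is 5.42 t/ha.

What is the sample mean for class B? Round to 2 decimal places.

Σ Nₕx̄ₕ = N·μ, so 123·x̄_B = 494·5.42 − (230·5.15 + 141·3.13).
= 2677.48 − 1625.83 = 1051.65.
x̄_B = 1051.65 / 123 = 8.55 → 8.55.

8.55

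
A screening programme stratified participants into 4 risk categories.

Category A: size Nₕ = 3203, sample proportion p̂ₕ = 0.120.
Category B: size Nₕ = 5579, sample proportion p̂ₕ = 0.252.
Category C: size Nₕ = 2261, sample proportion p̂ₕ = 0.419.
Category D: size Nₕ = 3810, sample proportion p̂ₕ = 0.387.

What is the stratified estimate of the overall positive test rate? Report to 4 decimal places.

0.2836

N = 3203 + 5579 + 2261 + 3810 = 14853.
Overall proportion = Σ (Nₕ/N)·p̂ₕ.
Σ Nₕp̂ₕ = 384.36 + 1405.908 + 947.359 + 1474.47 = 4212.097.
4212.097 / 14853 = 0.283586... → 0.2836.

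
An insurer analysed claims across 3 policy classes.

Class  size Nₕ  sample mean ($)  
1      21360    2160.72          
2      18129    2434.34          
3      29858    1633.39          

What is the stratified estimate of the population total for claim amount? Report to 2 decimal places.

139054887.68

Estimate total by summing Nₕ·x̄ₕ over strata.
21360·2160.72 + 18129·2434.34 + 29858·1633.39 = 46152979.2 + 44132149.86 + 48769758.62 = 139054887.68.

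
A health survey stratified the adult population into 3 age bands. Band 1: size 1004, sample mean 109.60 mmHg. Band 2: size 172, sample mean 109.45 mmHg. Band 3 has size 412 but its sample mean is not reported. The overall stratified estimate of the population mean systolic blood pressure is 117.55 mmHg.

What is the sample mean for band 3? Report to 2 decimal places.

140.30

N = 1004 + 172 + 412 = 1588.
Overall total = μ·N = 117.55·1588 = 186669.4.
Subtract the known strata: 1004·109.60 + 172·109.45 = 128863.8.
Remaining total for band 3: 186669.4 − 128863.8 = 57805.6.
Divide by its size: 57805.6 / 412 = 140.3049... → 140.30.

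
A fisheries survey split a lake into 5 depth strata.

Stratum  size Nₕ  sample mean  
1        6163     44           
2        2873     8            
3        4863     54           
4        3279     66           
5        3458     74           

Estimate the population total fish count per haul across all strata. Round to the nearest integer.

Population total = Σ Nₕ·x̄ₕ (each stratum's size times its mean).
6163·44 + 2873·8 + 4863·54 + 3279·66 + 3458·74 = 271172 + 22984 + 262602 + 216414 + 255892 = 1029064.

1029064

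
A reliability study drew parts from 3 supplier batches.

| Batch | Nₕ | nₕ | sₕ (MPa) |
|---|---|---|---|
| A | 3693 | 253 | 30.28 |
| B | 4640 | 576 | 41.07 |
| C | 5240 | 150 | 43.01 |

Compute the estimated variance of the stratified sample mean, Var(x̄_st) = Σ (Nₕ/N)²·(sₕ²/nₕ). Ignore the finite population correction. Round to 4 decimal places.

2.4486

N = 13573. Term for each stratum: Wₕ²sₕ²/nₕ.
Var(x̄_st) = 0.2682861 + 0.3422246 + 1.8380550 = 2.4485656 → 2.4486.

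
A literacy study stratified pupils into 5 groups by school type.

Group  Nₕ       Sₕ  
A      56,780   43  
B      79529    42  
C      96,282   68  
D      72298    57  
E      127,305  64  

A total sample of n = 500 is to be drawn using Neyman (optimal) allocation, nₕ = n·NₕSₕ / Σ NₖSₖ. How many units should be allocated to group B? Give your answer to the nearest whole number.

68

A: NₕSₕ = 56780·43 = 2441540
B: NₕSₕ = 79529·42 = 3340218
C: NₕSₕ = 96282·68 = 6547176
D: NₕSₕ = 72298·57 = 4120986
E: NₕSₕ = 127305·64 = 8147520
Σ NₕSₕ = 24597440.
n_B = 500·3340218/24597440 = 67.898... → 68.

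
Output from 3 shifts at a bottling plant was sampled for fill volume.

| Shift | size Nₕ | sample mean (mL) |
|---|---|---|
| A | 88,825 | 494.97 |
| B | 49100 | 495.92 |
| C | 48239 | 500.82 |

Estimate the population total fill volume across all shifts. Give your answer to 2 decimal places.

A: 88825·494.97 = 43965710.25
B: 49100·495.92 = 24349672
C: 48239·500.82 = 24159055.98
τ̂ = Σ Nₕx̄ₕ = 92474438.23.

92474438.23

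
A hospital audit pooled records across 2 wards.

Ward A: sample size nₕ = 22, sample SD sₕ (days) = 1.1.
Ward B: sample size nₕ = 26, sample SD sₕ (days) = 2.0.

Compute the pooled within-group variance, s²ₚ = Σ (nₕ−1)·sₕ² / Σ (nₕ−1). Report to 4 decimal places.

2.7263

A: (22−1)·1.1² = 21·1.21 = 25.41
B: (26−1)·2.0² = 25·4 = 100
Numerator = 125.41; denominator = Σ(nₕ−1) = 46.
s²ₚ = 125.41/46 = 2.726304... → 2.7263.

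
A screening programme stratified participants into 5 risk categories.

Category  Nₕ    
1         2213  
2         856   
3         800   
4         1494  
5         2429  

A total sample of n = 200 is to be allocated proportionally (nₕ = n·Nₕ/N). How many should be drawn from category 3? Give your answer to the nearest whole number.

Share of category 3 = 800/7792 = 0.10267.
Allocate 200 × 0.10267 = 20.534... → 21.

21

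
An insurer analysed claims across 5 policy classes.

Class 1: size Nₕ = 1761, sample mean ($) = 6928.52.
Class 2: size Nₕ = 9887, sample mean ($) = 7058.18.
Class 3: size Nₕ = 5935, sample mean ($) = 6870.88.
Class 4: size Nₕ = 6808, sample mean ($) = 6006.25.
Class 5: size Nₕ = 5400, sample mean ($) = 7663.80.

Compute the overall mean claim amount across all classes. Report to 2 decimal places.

6882.59

N = 1761 + 9887 + 5935 + 6808 + 5400 = 29791.
The stratified mean weights each stratum mean by its population share Nₕ/N.
Σ Nₕx̄ₕ = 1761·6928.52 + 9887·7058.18 + 5935·6870.88 + 6808·6006.25 + 5400·7663.80 = 12201123.72 + 69784225.66 + 40778672.8 + 40890550 + 41384520 = 205039092.18.
Divide by N: 205039092.18 / 29791 = 6882.5851... → 6882.59.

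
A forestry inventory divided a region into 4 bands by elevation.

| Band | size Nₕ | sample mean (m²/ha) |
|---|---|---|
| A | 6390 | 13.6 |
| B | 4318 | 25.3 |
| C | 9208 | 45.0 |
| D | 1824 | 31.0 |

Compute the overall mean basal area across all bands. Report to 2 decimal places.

30.68

x̄_st = (Σ Nₕx̄ₕ) / (Σ Nₕ) = (6390·13.6 + 4318·25.3 + 9208·45.0 + 1824·31.0) / 21740
= 667053.4 / 21740 = 30.6832... → 30.68.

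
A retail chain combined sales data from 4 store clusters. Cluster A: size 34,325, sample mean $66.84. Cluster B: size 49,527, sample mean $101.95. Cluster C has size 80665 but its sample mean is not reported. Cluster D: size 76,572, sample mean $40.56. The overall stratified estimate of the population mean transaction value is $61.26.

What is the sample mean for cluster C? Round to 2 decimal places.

53.55

Σ Nₕx̄ₕ = N·μ, so 80665·x̄_C = 241089·61.26 − (34325·66.84 + 49527·101.95 + 76572·40.56).
= 14769112.14 − 10449320.97 = 4319791.17.
x̄_C = 4319791.17 / 80665 = 53.5522... → 53.55.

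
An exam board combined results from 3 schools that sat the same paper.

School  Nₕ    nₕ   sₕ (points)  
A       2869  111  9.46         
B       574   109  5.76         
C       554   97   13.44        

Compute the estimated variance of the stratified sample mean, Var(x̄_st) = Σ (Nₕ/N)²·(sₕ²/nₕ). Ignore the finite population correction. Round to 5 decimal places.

N = 3997; Wₕ = Nₕ/N.
school A: (2869/3997)²·9.46²/111 = 0.41538623
school B: (574/3997)²·5.76²/109 = 0.00627732
school C: (554/3997)²·13.44²/97 = 0.03577487
Sum = 0.45743841 → 0.45744.

0.45744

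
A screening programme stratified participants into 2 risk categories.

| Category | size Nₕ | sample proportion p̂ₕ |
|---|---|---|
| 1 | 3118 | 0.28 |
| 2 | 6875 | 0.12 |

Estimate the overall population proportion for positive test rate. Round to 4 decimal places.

Wₕ = Nₕ/N with N = 9993: 0.3120, 0.6880.
p̂_st = 0.3120·0.28 + 0.6880·0.12 ≈ 0.169923... → 0.1699.

0.1699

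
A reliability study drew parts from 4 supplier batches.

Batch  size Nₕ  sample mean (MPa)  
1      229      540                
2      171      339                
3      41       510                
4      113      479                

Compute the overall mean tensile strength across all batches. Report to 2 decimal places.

463.30

x̄_st = (Σ Nₕx̄ₕ) / (Σ Nₕ) = (229·540 + 171·339 + 41·510 + 113·479) / 554
= 256666 / 554 = 463.2960... → 463.30.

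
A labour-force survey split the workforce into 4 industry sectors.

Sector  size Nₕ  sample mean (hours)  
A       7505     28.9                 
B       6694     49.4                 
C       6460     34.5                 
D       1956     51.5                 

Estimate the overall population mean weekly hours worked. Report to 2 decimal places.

38.52

N = 7505 + 6694 + 6460 + 1956 = 22615.
Overall mean = Σ (Nₕ/N)·x̄ₕ — weight by population share, not a simple average.
Σ Nₕx̄ₕ = 7505·28.9 + 6694·49.4 + 6460·34.5 + 1956·51.5 = 216894.5 + 330683.6 + 222870 + 100734 = 871182.1.
Divide by N: 871182.1 / 22615 = 38.5223... → 38.52.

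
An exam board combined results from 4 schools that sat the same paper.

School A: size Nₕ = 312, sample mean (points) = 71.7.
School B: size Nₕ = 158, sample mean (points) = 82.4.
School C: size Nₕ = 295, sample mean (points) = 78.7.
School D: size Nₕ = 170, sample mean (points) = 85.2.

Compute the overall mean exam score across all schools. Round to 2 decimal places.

N = 935; weights Wₕ = Nₕ/N = (0.3337, 0.1690, 0.3155, 0.1818).
x̄_st = Σ Wₕ·x̄ₕ = 0.3337·71.7 + 0.1690·82.4 + 0.3155·78.7 + 0.1818·85.2 ≈ 78.1712...
→ 78.17.

78.17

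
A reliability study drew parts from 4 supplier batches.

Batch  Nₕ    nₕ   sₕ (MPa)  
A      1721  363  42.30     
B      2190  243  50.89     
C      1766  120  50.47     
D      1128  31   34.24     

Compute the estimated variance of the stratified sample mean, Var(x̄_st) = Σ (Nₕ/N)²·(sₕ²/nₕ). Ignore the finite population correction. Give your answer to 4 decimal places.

N = 6805; Wₕ = Nₕ/N.
batch A: (1721/6805)²·42.30²/363 = 0.3152678
batch B: (2190/6805)²·50.89²/243 = 1.1038005
batch C: (1766/6805)²·50.47²/120 = 1.4295867
batch D: (1128/6805)²·34.24²/31 = 1.0391249
Sum = 3.8877799 → 3.8878.

3.8878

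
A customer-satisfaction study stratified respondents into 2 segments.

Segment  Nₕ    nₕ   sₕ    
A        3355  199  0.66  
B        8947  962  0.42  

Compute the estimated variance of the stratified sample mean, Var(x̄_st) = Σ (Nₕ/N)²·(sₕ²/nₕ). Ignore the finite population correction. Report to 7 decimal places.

N = 12302; Wₕ = Nₕ/N.
segment A: (3355/12302)²·0.66²/199 = 0.0001628052
segment B: (8947/12302)²·0.42²/962 = 0.0000969900
Sum = 0.0002597952 → 0.0002598.

0.0002598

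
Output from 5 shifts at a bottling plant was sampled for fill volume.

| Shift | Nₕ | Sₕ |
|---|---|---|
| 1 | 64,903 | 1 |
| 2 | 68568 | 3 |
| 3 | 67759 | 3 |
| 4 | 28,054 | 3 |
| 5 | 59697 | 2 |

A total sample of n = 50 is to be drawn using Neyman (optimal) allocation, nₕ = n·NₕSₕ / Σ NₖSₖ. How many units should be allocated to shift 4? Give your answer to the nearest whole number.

1: NₕSₕ = 64903·1 = 64903
2: NₕSₕ = 68568·3 = 205704
3: NₕSₕ = 67759·3 = 203277
4: NₕSₕ = 28054·3 = 84162
5: NₕSₕ = 59697·2 = 119394
Σ NₕSₕ = 677440.
n_4 = 50·84162/677440 = 6.212... → 6.

6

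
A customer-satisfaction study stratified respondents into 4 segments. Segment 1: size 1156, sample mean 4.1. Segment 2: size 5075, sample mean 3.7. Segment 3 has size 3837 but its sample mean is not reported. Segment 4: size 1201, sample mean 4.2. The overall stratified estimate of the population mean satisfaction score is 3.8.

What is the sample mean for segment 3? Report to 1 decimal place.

N = 1156 + 5075 + 3837 + 1201 = 11269.
Overall total = μ·N = 3.8·11269 = 42822.2.
Subtract the known strata: 1156·4.1 + 5075·3.7 + 1201·4.2 = 28561.3.
Remaining total for segment 3: 42822.2 − 28561.3 = 14260.9.
Divide by its size: 14260.9 / 3837 = 3.717... → 3.7.

3.7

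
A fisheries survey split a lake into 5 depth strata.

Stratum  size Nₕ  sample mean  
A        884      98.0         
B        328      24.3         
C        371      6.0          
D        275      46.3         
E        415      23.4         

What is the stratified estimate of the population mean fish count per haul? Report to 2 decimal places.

52.47

N = 884 + 328 + 371 + 275 + 415 = 2273.
The stratified mean weights each stratum mean by its population share Nₕ/N.
Σ Nₕx̄ₕ = 884·98.0 + 328·24.3 + 371·6.0 + 275·46.3 + 415·23.4 = 86632 + 7970.4 + 2226 + 12732.5 + 9711 = 119271.9.
Divide by N: 119271.9 / 2273 = 52.4733... → 52.47.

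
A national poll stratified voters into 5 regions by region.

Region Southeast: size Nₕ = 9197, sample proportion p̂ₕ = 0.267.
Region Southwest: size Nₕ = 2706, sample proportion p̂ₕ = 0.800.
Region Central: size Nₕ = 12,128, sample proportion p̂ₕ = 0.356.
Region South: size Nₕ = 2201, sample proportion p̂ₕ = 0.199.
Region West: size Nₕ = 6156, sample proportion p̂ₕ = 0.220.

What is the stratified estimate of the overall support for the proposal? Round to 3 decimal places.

0.331

N = 9197 + 2706 + 12128 + 2201 + 6156 = 32388.
Overall proportion = Σ (Nₕ/N)·p̂ₕ.
Σ Nₕp̂ₕ = 2455.599 + 2164.8 + 4317.568 + 437.999 + 1354.32 = 10730.286.
10730.286 / 32388 = 0.33130... → 0.331.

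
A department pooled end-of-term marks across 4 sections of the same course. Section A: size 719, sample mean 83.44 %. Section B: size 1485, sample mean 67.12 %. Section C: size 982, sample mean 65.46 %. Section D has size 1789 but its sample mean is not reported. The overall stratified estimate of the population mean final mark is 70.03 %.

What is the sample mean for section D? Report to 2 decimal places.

69.56

Σ Nₕx̄ₕ = N·μ, so 1789·x̄_D = 4975·70.03 − (719·83.44 + 1485·67.12 + 982·65.46).
= 348399.25 − 223948.28 = 124450.97.
x̄_D = 124450.97 / 1789 = 69.5645... → 69.56.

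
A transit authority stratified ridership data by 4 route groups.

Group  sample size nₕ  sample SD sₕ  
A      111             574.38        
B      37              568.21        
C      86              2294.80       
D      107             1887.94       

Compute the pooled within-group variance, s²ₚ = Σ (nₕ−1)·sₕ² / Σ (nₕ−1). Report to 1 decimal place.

A: (111−1)·574.38² = 110·329912.3844 = 36290362.284
B: (37−1)·568.21² = 36·322862.6041 = 11623053.7476
C: (86−1)·2294.80² = 85·5266107.04 = 447619098.4
D: (107−1)·1887.94² = 106·3564317.4436 = 377817649.0216
Numerator = 873350163.4532; denominator = Σ(nₕ−1) = 337.
s²ₚ = 873350163.4532/337 = 2591543.512... → 2591543.5.

2591543.5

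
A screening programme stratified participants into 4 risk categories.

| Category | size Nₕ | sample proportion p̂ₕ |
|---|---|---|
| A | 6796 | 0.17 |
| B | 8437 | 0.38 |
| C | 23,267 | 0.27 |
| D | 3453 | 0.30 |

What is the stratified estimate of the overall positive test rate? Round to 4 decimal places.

0.2784

N = 6796 + 8437 + 23267 + 3453 = 41953.
Overall proportion = Σ (Nₕ/N)·p̂ₕ.
Σ Nₕp̂ₕ = 1155.32 + 3206.06 + 6282.09 + 1035.9 = 11679.37.
11679.37 / 41953 = 0.278392... → 0.2784.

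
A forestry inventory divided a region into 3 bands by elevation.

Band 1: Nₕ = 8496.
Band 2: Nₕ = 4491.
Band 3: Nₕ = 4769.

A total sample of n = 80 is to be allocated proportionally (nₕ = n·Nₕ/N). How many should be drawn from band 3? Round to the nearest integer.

21

Share of band 3 = 4769/17756 = 0.26859.
Allocate 80 × 0.26859 = 21.487... → 21.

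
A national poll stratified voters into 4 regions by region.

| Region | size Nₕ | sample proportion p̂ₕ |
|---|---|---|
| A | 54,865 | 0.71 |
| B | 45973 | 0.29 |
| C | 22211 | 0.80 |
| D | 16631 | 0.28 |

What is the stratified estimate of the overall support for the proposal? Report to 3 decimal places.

0.535

N = 54865 + 45973 + 22211 + 16631 = 139680.
Overall proportion = Σ (Nₕ/N)·p̂ₕ.
Σ Nₕp̂ₕ = 38954.15 + 13332.17 + 17768.8 + 4656.68 = 74711.8.
74711.8 / 139680 = 0.53488... → 0.535.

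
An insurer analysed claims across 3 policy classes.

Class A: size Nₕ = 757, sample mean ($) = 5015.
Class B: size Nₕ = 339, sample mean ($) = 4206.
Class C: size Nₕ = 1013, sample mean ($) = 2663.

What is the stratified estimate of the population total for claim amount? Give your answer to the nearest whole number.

7919808

Estimate total by summing Nₕ·x̄ₕ over strata.
757·5015 + 339·4206 + 1013·2663 = 3796355 + 1425834 + 2697619 = 7919808.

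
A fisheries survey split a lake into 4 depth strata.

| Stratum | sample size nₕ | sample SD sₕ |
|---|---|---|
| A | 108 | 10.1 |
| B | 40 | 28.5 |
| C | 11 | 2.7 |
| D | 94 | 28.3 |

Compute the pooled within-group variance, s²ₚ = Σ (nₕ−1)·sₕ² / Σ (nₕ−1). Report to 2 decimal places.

470.48

A: (108−1)·10.1² = 107·102.01 = 10915.07
B: (40−1)·28.5² = 39·812.25 = 31677.75
C: (11−1)·2.7² = 10·7.29 = 72.9
D: (94−1)·28.3² = 93·800.89 = 74482.77
Numerator = 117148.49; denominator = Σ(nₕ−1) = 249.
s²ₚ = 117148.49/249 = 470.4759... → 470.48.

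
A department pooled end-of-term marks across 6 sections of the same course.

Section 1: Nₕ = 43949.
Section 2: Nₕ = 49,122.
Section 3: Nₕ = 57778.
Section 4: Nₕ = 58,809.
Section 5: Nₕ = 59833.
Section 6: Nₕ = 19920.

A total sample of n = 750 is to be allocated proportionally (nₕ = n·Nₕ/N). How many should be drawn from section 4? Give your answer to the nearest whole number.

N = 43949 + 49122 + 57778 + 58809 + 59833 + 19920 = 289411.
n_4 = 750·58809/289411 = 152.402... → 152.

152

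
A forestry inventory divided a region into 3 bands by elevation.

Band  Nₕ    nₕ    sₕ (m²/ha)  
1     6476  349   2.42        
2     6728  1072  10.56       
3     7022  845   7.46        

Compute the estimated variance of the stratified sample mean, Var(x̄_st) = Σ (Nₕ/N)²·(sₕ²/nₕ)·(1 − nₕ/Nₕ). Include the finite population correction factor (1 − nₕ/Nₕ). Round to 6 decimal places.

N = 20226; Wₕ = Nₕ/N.
band 1: (6476/20226)²·2.42²/349·(1 − 349/6476) = 0.001627571
band 2: (6728/20226)²·10.56²/1072·(1 − 1072/6728) = 0.009676280
band 3: (7022/20226)²·7.46²/845·(1 − 845/7022) = 0.006982957
Sum = 0.018286808 → 0.018287.

0.018287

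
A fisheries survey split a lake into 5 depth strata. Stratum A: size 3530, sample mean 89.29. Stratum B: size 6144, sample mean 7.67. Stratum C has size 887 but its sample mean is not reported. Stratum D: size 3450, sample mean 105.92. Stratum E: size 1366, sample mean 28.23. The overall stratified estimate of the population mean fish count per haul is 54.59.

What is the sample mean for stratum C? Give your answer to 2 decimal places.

Σ Nₕx̄ₕ = N·μ, so 887·x̄_C = 15377·54.59 − (3530·89.29 + 6144·7.67 + 3450·105.92 + 1366·28.23).
= 839430.43 − 766304.36 = 73126.07.
x̄_C = 73126.07 / 887 = 82.4420... → 82.44.

82.44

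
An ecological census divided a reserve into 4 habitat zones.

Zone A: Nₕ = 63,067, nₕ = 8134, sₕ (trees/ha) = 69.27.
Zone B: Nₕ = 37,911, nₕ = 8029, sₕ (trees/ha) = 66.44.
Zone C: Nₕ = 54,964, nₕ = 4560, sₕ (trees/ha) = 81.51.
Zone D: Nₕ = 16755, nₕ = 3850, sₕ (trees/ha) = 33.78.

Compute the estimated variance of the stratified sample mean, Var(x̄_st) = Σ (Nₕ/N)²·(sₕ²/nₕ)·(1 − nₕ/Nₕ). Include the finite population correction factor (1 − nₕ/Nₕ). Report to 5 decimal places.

N = 172697; Wₕ = Nₕ/N.
zone A: (63067/172697)²·69.27²/8134·(1 − 8134/63067) = 0.06852548
zone B: (37911/172697)²·66.44²/8029·(1 − 8029/37911) = 0.02088349
zone C: (54964/172697)²·81.51²/4560·(1 − 4560/54964) = 0.13534141
zone D: (16755/172697)²·33.78²/3850·(1 − 3850/16755) = 0.00214878
Sum = 0.22689916 → 0.22690.

0.22690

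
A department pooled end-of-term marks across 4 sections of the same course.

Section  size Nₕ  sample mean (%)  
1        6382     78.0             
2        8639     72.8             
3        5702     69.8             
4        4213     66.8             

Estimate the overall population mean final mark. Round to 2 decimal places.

N = 24936; weights Wₕ = Nₕ/N = (0.2559, 0.3464, 0.2287, 0.1690).
x̄_st = Σ Wₕ·x̄ₕ = 0.2559·78.0 + 0.3464·72.8 + 0.2287·69.8 + 0.1690·66.8 ≈ 72.4312...
→ 72.43.

72.43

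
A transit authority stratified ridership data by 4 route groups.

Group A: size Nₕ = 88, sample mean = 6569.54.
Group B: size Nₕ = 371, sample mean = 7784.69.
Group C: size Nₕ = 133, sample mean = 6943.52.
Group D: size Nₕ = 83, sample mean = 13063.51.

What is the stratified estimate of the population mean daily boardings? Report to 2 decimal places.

8109.63

x̄_st = (Σ Nₕx̄ₕ) / (Σ Nₕ) = (88·6569.54 + 371·7784.69 + 133·6943.52 + 83·13063.51) / 675
= 5473999 / 675 = 8109.6281... → 8109.63.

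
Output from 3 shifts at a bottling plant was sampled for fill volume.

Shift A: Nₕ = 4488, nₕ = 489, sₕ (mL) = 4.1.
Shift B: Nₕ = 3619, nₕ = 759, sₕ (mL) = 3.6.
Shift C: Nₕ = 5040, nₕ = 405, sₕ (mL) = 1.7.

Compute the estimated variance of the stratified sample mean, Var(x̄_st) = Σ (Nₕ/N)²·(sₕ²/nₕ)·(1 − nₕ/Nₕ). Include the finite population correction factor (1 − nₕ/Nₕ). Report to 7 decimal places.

N = 13147; Wₕ = Nₕ/N.
shift A: (4488/13147)²·4.1²/489·(1 − 489/4488) = 0.0035695197
shift B: (3619/13147)²·3.6²/759·(1 − 759/3619) = 0.0010225028
shift C: (5040/13147)²·1.7²/405·(1 − 405/5040) = 0.0009644279
Sum = 0.0055564504 → 0.0055565.

0.0055565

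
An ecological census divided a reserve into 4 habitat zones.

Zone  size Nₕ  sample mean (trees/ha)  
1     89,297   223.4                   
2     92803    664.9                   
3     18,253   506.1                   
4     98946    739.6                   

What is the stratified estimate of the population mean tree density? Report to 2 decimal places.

x̄_st = (Σ Nₕx̄ₕ) / (Σ Nₕ) = (89297·223.4 + 92803·664.9 + 18253·506.1 + 98946·739.6) / 299299
= 164071969.4 / 299299 = 548.1875... → 548.19.

548.19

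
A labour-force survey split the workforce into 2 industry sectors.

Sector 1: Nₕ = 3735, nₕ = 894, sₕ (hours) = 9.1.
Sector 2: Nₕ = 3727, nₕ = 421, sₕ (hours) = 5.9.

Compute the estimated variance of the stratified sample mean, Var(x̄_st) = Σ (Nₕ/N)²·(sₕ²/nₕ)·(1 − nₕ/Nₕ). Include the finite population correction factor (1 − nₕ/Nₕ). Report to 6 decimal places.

N = 7462; Wₕ = Nₕ/N.
sector 1: (3735/7462)²·9.1²/894·(1 − 894/3735) = 0.017652110
sector 2: (3727/7462)²·5.9²/421·(1 − 421/3727) = 0.018296738
Sum = 0.035948848 → 0.035949.

0.035949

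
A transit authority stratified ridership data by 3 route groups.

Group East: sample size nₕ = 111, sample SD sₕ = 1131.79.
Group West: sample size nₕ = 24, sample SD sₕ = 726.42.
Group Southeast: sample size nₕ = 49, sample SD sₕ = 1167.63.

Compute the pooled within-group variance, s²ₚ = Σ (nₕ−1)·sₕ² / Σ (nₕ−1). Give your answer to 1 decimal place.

1207085.1

East: (111−1)·1131.79² = 110·1280948.6041 = 140904346.451
West: (24−1)·726.42² = 23·527686.0164 = 12136778.3772
Southeast: (49−1)·1167.63² = 48·1363359.8169 = 65441271.2112
Numerator = 218482396.0394; denominator = Σ(nₕ−1) = 181.
s²ₚ = 218482396.0394/181 = 1207085.061... → 1207085.1.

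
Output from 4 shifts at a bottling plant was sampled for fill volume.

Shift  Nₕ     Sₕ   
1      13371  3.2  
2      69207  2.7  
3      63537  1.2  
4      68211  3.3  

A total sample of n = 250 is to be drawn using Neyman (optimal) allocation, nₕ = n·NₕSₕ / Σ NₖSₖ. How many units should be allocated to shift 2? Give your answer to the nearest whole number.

Σ NₕSₕ = 13371·3.2 + 69207·2.7 + 63537·1.2 + 68211·3.3 = 530986.8.
Share for 2: 186858.9/530986.8 = 0.35191.
n_2 = 250 × 0.35191 = 87.977... → 88.

88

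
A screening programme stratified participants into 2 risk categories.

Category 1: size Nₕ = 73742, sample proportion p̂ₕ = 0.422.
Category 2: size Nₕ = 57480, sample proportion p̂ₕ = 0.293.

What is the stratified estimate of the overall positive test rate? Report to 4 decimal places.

0.3655

N = 73742 + 57480 = 131222.
Overall proportion = Σ (Nₕ/N)·p̂ₕ.
Σ Nₕp̂ₕ = 31119.124 + 16841.64 = 47960.764.
47960.764 / 131222 = 0.365493... → 0.3655.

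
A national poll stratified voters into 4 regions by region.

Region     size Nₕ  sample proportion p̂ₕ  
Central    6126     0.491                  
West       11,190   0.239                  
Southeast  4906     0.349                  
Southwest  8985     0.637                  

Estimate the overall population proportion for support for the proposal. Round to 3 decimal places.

N = 6126 + 11190 + 4906 + 8985 = 31207.
Overall proportion = Σ (Nₕ/N)·p̂ₕ.
Σ Nₕp̂ₕ = 3007.866 + 2674.41 + 1712.194 + 5723.445 = 13117.915.
13117.915 / 31207 = 0.42035... → 0.420.

0.420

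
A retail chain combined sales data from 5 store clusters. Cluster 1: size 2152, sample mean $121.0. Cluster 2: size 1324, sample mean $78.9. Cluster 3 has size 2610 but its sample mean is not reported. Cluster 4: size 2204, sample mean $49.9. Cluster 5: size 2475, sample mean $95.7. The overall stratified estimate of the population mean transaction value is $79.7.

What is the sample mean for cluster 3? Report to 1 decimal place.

56.0

Σ Nₕx̄ₕ = N·μ, so 2610·x̄_3 = 10765·79.7 − (2152·121.0 + 1324·78.9 + 2204·49.9 + 2475·95.7).
= 857970.5 − 711692.7 = 146277.8.
x̄_3 = 146277.8 / 2610 = 56.045... → 56.0.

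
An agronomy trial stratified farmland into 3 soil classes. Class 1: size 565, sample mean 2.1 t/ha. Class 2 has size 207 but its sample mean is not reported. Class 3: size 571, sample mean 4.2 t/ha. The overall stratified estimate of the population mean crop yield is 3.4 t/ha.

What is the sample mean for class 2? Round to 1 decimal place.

4.7

Σ Nₕx̄ₕ = N·μ, so 207·x̄_2 = 1343·3.4 − (565·2.1 + 571·4.2).
= 4566.2 − 3584.7 = 981.5.
x̄_2 = 981.5 / 207 = 4.742... → 4.7.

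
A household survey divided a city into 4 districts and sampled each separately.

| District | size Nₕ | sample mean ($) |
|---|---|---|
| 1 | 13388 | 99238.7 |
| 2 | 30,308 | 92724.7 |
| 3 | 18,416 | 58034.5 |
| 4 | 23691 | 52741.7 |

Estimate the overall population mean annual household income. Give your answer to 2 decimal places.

75255.82

N = 13388 + 30308 + 18416 + 23691 = 85803.
Weight each subgroup mean by Nₕ/N and sum.
Σ Nₕx̄ₕ = 13388·99238.7 + 30308·92724.7 + 18416·58034.5 + 23691·52741.7 = 1328607715.6 + 2810300207.6 + 1068763352 + 1249503614.7 = 6457174889.9.
Divide by N: 6457174889.9 / 85803 = 75255.8173... → 75255.82.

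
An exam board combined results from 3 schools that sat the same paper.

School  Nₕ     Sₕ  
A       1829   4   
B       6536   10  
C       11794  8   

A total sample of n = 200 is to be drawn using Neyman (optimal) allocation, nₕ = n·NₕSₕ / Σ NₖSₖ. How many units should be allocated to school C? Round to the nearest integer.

A: NₕSₕ = 1829·4 = 7316
B: NₕSₕ = 6536·10 = 65360
C: NₕSₕ = 11794·8 = 94352
Σ NₕSₕ = 167028.
n_C = 200·94352/167028 = 112.977... → 113.

113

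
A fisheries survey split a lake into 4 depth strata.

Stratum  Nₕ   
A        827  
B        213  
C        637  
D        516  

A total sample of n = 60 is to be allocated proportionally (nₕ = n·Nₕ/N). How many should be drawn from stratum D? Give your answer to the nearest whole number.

N = 827 + 213 + 637 + 516 = 2193.
n_D = 60·516/2193 = 14.118... → 14.

14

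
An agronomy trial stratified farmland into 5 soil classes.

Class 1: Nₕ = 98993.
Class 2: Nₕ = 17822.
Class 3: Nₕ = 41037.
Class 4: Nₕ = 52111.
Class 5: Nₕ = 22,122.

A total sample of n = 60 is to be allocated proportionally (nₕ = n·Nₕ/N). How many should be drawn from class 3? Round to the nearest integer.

11

Share of class 3 = 41037/232085 = 0.17682.
Allocate 60 × 0.17682 = 10.609... → 11.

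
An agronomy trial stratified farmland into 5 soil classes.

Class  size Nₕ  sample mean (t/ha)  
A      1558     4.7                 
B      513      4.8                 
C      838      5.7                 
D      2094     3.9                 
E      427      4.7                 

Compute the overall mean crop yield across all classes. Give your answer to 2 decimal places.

4.56

N = 1558 + 513 + 838 + 2094 + 427 = 5430.
The stratified mean weights each stratum mean by its population share Nₕ/N.
Σ Nₕx̄ₕ = 1558·4.7 + 513·4.8 + 838·5.7 + 2094·3.9 + 427·4.7 = 7322.6 + 2462.4 + 4776.6 + 8166.6 + 2006.9 = 24735.1.
Divide by N: 24735.1 / 5430 = 4.5553... → 4.56.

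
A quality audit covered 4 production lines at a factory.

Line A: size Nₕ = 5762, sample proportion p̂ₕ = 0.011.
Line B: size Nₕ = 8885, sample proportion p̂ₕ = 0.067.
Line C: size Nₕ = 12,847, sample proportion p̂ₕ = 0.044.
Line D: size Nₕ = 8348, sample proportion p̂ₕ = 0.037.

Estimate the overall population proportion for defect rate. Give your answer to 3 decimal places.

Wₕ = Nₕ/N with N = 35842: 0.1608, 0.2479, 0.3584, 0.2329.
p̂_st = 0.1608·0.011 + 0.2479·0.067 + 0.3584·0.044 + 0.2329·0.037 ≈ 0.04277... → 0.043.

0.043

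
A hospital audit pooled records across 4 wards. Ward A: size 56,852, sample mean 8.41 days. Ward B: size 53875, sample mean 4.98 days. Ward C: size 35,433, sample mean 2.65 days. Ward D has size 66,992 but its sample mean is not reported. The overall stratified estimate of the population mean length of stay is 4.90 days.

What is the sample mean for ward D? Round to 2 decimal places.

N = 56852 + 53875 + 35433 + 66992 = 213152.
Overall total = μ·N = 4.90·213152 = 1044444.8.
Subtract the known strata: 56852·8.41 + 53875·4.98 + 35433·2.65 = 840320.27.
Remaining total for ward D: 1044444.8 − 840320.27 = 204124.53.
Divide by its size: 204124.53 / 66992 = 3.0470... → 3.05.

3.05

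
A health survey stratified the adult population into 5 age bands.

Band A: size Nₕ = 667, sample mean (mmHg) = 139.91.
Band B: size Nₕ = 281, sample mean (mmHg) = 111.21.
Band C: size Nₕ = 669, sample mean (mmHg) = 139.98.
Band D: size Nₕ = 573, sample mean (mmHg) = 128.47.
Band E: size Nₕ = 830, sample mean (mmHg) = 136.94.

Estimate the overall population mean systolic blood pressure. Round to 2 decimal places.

N = 3020; weights Wₕ = Nₕ/N = (0.2209, 0.0930, 0.2215, 0.1897, 0.2748).
x̄_st = Σ Wₕ·x̄ₕ = 0.2209·139.91 + 0.0930·111.21 + 0.2215·139.98 + 0.1897·128.47 + 0.2748·136.94 ≈ 134.2682...
→ 134.27.

134.27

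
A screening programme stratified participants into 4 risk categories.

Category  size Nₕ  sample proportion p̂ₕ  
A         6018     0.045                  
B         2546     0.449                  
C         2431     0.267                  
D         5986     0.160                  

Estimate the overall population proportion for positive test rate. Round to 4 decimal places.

Wₕ = Nₕ/N with N = 16981: 0.3544, 0.1499, 0.1432, 0.3525.
p̂_st = 0.3544·0.045 + 0.1499·0.449 + 0.1432·0.267 + 0.3525·0.160 ≈ 0.177893... → 0.1779.

0.1779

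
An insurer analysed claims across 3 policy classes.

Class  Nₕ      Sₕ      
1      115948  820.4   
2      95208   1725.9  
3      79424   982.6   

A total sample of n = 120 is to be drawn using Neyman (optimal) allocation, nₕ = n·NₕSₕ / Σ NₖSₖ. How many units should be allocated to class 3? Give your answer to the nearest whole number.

1: NₕSₕ = 115948·820.4 = 95123739.2
2: NₕSₕ = 95208·1725.9 = 164319487.2
3: NₕSₕ = 79424·982.6 = 78042022.4
Σ NₕSₕ = 337485248.8.
n_3 = 120·78042022.4/337485248.8 = 27.749... → 28.

28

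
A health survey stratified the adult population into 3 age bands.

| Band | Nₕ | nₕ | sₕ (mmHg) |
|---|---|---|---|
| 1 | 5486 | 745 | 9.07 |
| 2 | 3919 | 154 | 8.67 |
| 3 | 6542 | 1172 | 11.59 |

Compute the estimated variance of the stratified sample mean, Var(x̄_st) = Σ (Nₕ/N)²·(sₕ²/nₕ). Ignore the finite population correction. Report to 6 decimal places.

N = 15947; Wₕ = Nₕ/N.
band 1: (5486/15947)²·9.07²/745 = 0.013068084
band 2: (3919/15947)²·8.67²/154 = 0.029478814
band 3: (6542/15947)²·11.59²/1172 = 0.019288673
Sum = 0.061835571 → 0.061836.

0.061836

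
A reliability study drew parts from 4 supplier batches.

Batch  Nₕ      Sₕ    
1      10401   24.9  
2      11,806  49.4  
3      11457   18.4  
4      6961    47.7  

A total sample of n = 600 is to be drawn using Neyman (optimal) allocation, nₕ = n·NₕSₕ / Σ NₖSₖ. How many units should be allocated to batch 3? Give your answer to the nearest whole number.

91

Σ NₕSₕ = 10401·24.9 + 11806·49.4 + 11457·18.4 + 6961·47.7 = 1385049.8.
Share for 3: 210808.8/1385049.8 = 0.15220.
n_3 = 600 × 0.15220 = 91.322... → 91.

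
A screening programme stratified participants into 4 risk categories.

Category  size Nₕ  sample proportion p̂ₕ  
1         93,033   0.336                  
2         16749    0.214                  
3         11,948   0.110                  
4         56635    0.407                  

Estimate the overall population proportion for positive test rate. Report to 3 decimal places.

0.332

Wₕ = Nₕ/N with N = 178365: 0.5216, 0.0939, 0.0670, 0.3175.
p̂_st = 0.5216·0.336 + 0.0939·0.214 + 0.0670·0.110 + 0.3175·0.407 ≈ 0.33195... → 0.332.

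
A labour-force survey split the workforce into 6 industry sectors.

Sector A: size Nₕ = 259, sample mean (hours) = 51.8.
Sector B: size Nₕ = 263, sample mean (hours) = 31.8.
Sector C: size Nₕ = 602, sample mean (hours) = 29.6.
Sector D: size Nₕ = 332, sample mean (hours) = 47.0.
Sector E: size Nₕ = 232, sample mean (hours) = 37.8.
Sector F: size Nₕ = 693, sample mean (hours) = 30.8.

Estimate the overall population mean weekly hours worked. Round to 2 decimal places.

N = 2381; weights Wₕ = Nₕ/N = (0.1088, 0.1105, 0.2528, 0.1394, 0.0974, 0.2911).
x̄_st = Σ Wₕ·x̄ₕ = 0.1088·51.8 + 0.1105·31.8 + 0.2528·29.6 + 0.1394·47.0 + 0.0974·37.8 + 0.2911·30.8 ≈ 35.8323...
→ 35.83.

35.83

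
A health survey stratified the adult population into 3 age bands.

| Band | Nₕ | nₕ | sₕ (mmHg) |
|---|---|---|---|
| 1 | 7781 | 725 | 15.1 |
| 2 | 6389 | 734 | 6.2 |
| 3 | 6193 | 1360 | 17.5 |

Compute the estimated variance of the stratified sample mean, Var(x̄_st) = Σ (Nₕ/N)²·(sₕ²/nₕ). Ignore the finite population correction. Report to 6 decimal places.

0.071904

N = 20363; Wₕ = Nₕ/N.
band 1: (7781/20363)²·15.1²/725 = 0.045920139
band 2: (6389/20363)²·6.2²/734 = 0.005155486
band 3: (6193/20363)²·17.5²/1360 = 0.020828396
Sum = 0.071904021 → 0.071904.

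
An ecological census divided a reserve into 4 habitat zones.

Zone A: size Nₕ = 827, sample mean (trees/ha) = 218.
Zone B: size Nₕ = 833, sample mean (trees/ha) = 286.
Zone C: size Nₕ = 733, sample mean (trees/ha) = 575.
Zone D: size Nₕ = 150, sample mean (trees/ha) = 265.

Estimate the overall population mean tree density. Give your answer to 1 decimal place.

N = 827 + 833 + 733 + 150 = 2543.
The stratified mean weights each stratum mean by its population share Nₕ/N.
Σ Nₕx̄ₕ = 827·218 + 833·286 + 733·575 + 150·265 = 180286 + 238238 + 421475 + 39750 = 879749.
Divide by N: 879749 / 2543 = 345.949... → 345.9.

345.9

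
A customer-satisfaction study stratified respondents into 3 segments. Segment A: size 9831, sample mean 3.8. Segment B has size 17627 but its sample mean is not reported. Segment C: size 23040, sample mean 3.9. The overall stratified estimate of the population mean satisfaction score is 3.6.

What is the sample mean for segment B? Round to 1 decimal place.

3.1

N = 9831 + 17627 + 23040 = 50498.
Overall total = μ·N = 3.6·50498 = 181792.8.
Subtract the known strata: 9831·3.8 + 23040·3.9 = 127213.8.
Remaining total for segment B: 181792.8 − 127213.8 = 54579.
Divide by its size: 54579 / 17627 = 3.096... → 3.1.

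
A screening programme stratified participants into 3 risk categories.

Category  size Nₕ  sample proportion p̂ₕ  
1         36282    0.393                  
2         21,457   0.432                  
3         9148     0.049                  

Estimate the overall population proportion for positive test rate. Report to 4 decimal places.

0.3585

Wₕ = Nₕ/N with N = 66887: 0.5424, 0.3208, 0.1368.
p̂_st = 0.5424·0.393 + 0.3208·0.432 + 0.1368·0.049 ≈ 0.358463... → 0.3585.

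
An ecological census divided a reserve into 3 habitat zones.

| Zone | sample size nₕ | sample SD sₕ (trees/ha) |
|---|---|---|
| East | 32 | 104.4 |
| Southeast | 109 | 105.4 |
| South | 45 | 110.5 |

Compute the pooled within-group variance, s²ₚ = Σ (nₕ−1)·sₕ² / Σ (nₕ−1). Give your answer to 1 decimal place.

11338.4

East: (32−1)·104.4² = 31·10899.36 = 337880.16
Southeast: (109−1)·105.4² = 108·11109.16 = 1199789.28
South: (45−1)·110.5² = 44·12210.25 = 537251
Numerator = 2074920.44; denominator = Σ(nₕ−1) = 183.
s²ₚ = 2074920.44/183 = 11338.363... → 11338.4.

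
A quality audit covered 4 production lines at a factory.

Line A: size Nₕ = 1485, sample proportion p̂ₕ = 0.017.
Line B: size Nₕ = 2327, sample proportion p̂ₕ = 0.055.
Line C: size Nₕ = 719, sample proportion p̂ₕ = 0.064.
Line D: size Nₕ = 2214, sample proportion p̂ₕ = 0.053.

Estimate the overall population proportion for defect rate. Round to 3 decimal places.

Wₕ = Nₕ/N with N = 6745: 0.2202, 0.3450, 0.1066, 0.3282.
p̂_st = 0.2202·0.017 + 0.3450·0.055 + 0.1066·0.064 + 0.3282·0.053 ≈ 0.04694... → 0.047.

0.047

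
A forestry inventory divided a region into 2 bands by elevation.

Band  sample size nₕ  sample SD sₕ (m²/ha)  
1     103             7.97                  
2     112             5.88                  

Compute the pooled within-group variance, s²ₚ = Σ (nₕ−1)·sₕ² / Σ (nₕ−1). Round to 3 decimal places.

1: (103−1)·7.97² = 102·63.5209 = 6479.1318
2: (112−1)·5.88² = 111·34.5744 = 3837.7584
Numerator = 10316.8902; denominator = Σ(nₕ−1) = 213.
s²ₚ = 10316.8902/213 = 48.43610... → 48.436.

48.436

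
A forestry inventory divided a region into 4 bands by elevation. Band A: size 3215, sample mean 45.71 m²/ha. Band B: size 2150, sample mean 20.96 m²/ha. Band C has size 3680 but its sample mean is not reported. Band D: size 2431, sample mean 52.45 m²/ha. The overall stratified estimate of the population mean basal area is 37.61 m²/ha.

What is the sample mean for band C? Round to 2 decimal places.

Σ Nₕx̄ₕ = N·μ, so 3680·x̄_C = 11476·37.61 − (3215·45.71 + 2150·20.96 + 2431·52.45).
= 431612.36 − 319527.6 = 112084.76.
x̄_C = 112084.76 / 3680 = 30.4578... → 30.46.

30.46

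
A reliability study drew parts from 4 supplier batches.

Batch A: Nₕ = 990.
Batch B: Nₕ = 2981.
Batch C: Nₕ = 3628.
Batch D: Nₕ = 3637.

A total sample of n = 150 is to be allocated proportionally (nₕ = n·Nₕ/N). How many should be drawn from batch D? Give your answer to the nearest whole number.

Share of batch D = 3637/11236 = 0.32369.
Allocate 150 × 0.32369 = 48.554... → 49.

49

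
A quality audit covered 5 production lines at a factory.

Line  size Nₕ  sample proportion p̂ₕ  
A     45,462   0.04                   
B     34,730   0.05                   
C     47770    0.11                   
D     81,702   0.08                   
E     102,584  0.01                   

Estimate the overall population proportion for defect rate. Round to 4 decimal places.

Wₕ = Nₕ/N with N = 312248: 0.1456, 0.1112, 0.1530, 0.2617, 0.3285.
p̂_st = 0.1456·0.04 + 0.1112·0.05 + 0.1530·0.11 + 0.2617·0.08 + 0.3285·0.01 ≈ 0.052432... → 0.0524.

0.0524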